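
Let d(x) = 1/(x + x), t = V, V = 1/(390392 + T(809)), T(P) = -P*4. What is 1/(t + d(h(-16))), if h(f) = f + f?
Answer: -6194496/96773 ≈ -64.011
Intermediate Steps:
h(f) = 2*f
T(P) = -4*P
V = 1/387156 (V = 1/(390392 - 4*809) = 1/(390392 - 3236) = 1/387156 ≈ 2.5829e-6)
t = 1/387156 ≈ 2.5829e-6
d(x) = 1/(2*x)
1/(t + d(h(-16))) = 1/(1/387156 + 1/(2*((2*(-16))))) = 1/(1/387156 + (½)/(-32)) = 1/(1/387156 + (½)*(-1/32)) = 1/(1/387156 - 1/64) = 1/(-96773/6194496) = -6194496/96773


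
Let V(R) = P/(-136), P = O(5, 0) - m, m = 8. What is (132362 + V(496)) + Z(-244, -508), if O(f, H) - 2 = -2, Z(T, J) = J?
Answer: 2241519/17 ≈ 1.3185e+5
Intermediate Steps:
O(f, H) = 0 (O(f, H) = 2 - 2 = 0)
P = -8 (P = 0 - 1*8 = 0 - 8 = -8)
V(R) = 1/17 (V(R) = -8/(-136) = -8*(-1/136) = 1/17)
(132362 + V(496)) + Z(-244, -508) = (132362 + 1/17) - 508 = 2250155/17 - 508 = 2241519/17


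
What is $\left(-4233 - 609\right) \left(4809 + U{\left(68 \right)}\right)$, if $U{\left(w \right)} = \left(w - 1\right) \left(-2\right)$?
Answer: $-22636350$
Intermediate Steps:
$U{\left(w \right)} = 2 - 2 w$ ($U{\left(w \right)} = \left(-1 + w\right) \left(-2\right) = 2 - 2 w$)
$\left(-4233 - 609\right) \left(4809 + U{\left(68 \right)}\right) = \left(-4233 - 609\right) \left(4809 + \left(2 - 136\right)\right) = - 4842 \left(4809 + \left(2 - 136\right)\right) = - 4842 \left(4809 - 134\right) = \left(-4842\right) 4675 = -22636350$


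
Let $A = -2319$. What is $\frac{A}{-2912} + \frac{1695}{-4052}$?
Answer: $\frac{1115187}{2949856} \approx 0.37805$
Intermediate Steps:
$\frac{A}{-2912} + \frac{1695}{-4052} = - \frac{2319}{-2912} + \frac{1695}{-4052} = \left(-2319\right) \left(- \frac{1}{2912}\right) + 1695 \left(- \frac{1}{4052}\right) = \frac{2319}{2912} - \frac{1695}{4052} = \frac{1115187}{2949856}$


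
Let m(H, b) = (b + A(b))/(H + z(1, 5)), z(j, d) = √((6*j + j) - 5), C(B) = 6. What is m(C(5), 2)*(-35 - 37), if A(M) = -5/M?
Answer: 108/17 - 18*√2/17 ≈ 4.8555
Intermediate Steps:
z(j, d) = √(-5 + 7*j) (z(j, d) = √(7*j - 5) = √(-5 + 7*j))
m(H, b) = (b - 5/b)/(H + √2) (m(H, b) = (b - 5/b)/(H + √(-5 + 7*1)) = (b - 5/b)/(H + √(-5 + 7)) = (b - 5/b)/(H + √2))
m(C(5), 2)*(-35 - 37) = ((-5 + 2²)/(2*(6 + √2)))*(-35 - 37) = ((-5 + 4)/(2*(6 + √2)))*(-72) = ((½)*(-1)/(6 + √2))*(-72) = -1/(2*(6 + √2))*(-72) = 36/(6 + √2)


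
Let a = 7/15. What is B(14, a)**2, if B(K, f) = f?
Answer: 49/225 ≈ 0.21778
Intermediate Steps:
a = 7/15 (a = 7*(1/15) = 7/15 ≈ 0.46667)
B(14, a)**2 = (7/15)**2 = 49/225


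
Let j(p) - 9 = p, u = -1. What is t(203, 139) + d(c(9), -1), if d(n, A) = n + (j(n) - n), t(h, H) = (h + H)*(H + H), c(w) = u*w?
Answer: 95076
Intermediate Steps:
c(w) = -w
j(p) = 9 + p
t(h, H) = 2*H*(H + h) (t(h, H) = (H + h)*(2*H) = 2*H*(H + h))
d(n, A) = 9 + n (d(n, A) = n + ((9 + n) - n) = n + 9 = 9 + n)
t(203, 139) + d(c(9), -1) = 2*139*(139 + 203) + (9 - 1*9) = 2*139*342 + (9 - 9) = 95076 + 0 = 95076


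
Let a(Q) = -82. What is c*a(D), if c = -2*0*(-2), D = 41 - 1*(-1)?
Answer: 0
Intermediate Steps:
D = 42 (D = 41 + 1 = 42)
c = 0 (c = 0*(-2) = 0)
c*a(D) = 0*(-82) = 0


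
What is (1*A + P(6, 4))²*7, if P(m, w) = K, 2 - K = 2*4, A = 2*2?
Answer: 28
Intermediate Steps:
A = 4
K = -6 (K = 2 - 2*4 = 2 - 1*8 = 2 - 8 = -6)
P(m, w) = -6
(1*A + P(6, 4))²*7 = (1*4 - 6)²*7 = (4 - 6)²*7 = (-2)²*7 = 4*7 = 28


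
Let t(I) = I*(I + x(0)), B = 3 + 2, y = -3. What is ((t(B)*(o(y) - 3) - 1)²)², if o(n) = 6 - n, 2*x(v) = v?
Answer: 492884401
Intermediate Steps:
x(v) = v/2
B = 5
t(I) = I² (t(I) = I*(I + (½)*0) = I*(I + 0) = I*I = I²)
((t(B)*(o(y) - 3) - 1)²)² = ((5²*((6 - 1*(-3)) - 3) - 1)²)² = ((25*((6 + 3) - 3) - 1)²)² = ((25*(9 - 3) - 1)²)² = ((25*6 - 1)²)² = ((150 - 1)²)² = (149²)² = 22201² = 492884401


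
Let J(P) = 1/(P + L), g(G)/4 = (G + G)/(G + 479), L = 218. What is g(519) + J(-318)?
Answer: 207101/49900 ≈ 4.1503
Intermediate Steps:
g(G) = 8*G/(479 + G) (g(G) = 4*((G + G)/(G + 479)) = 4*((2*G)/(479 + G)) = 4*(2*G/(479 + G)) = 8*G/(479 + G))
J(P) = 1/(218 + P) (J(P) = 1/(P + 218) = 1/(218 + P))
g(519) + J(-318) = 8*519/(479 + 519) + 1/(218 - 318) = 8*519/998 + 1/(-100) = 8*519*(1/998) - 1/100 = 2076/499 - 1/100 = 207101/49900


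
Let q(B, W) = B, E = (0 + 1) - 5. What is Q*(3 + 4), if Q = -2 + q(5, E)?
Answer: 21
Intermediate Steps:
E = -4 (E = 1 - 5 = -4)
Q = 3 (Q = -2 + 5 = 3)
Q*(3 + 4) = 3*(3 + 4) = 3*7 = 21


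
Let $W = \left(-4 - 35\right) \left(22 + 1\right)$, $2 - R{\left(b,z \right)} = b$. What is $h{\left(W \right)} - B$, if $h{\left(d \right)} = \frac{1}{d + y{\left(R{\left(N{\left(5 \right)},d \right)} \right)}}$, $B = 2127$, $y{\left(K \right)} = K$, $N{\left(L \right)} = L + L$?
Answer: $- \frac{1924936}{905} \approx -2127.0$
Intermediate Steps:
$N{\left(L \right)} = 2 L$
$R{\left(b,z \right)} = 2 - b$
$W = -897$ ($W = \left(-39\right) 23 = -897$)
$h{\left(d \right)} = \frac{1}{-8 + d}$ ($h{\left(d \right)} = \frac{1}{d + \left(2 - 2 \cdot 5\right)} = \frac{1}{d + \left(2 - 10\right)} = \frac{1}{d - 8} = \frac{1}{-8 + d}$)
$h{\left(W \right)} - B = \frac{1}{-8 - 897} - 2127 = \frac{1}{-905} - 2127 = - \frac{1}{905} - 2127 = - \frac{1924936}{905}$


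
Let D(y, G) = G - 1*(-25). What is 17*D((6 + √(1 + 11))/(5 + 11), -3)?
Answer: 374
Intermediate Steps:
D(y, G) = 25 + G (D(y, G) = G + 25 = 25 + G)
17*D((6 + √(1 + 11))/(5 + 11), -3) = 17*(25 - 3) = 17*22 = 374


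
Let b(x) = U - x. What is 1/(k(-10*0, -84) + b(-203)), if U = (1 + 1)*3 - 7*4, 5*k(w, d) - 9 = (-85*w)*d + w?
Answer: 5/914 ≈ 0.0054705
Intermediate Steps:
k(w, d) = 9/5 + w/5 - 17*d*w (k(w, d) = 9/5 + ((-85*w)*d + w)/5 = 9/5 + (-85*d*w + w)/5 = 9/5 + (w - 85*d*w)/5 = 9/5 + (w/5 - 17*d*w) = 9/5 + w/5 - 17*d*w)
U = -22 (U = 2*3 - 28 = 6 - 28 = -22)
b(x) = -22 - x
1/(k(-10*0, -84) + b(-203)) = 1/((9/5 + (-10*0)/5 - 17*(-84)*(-10*0)) + (-22 - 1*(-203))) = 1/((9/5 + (1/5)*0 - 17*(-84)*0) + (-22 + 203)) = 1/((9/5 + 0 + 0) + 181) = 1/(9/5 + 181) = 1/(914/5) = 5/914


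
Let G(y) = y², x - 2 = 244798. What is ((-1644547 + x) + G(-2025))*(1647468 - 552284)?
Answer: 2957958371552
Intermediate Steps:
x = 244800 (x = 2 + 244798 = 244800)
((-1644547 + x) + G(-2025))*(1647468 - 552284) = ((-1644547 + 244800) + (-2025)²)*(1647468 - 552284) = (-1399747 + 4100625)*1095184 = 2700878*1095184 = 2957958371552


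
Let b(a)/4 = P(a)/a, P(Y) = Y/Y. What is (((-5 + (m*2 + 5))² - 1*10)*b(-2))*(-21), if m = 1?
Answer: -252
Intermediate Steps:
P(Y) = 1
b(a) = 4/a (b(a) = 4*(1/a) = 4/a)
(((-5 + (m*2 + 5))² - 1*10)*b(-2))*(-21) = (((-5 + (1*2 + 5))² - 1*10)*(4/(-2)))*(-21) = (((-5 + (2 + 5))² - 10)*(4*(-½)))*(-21) = (((-5 + 7)² - 10)*(-2))*(-21) = ((2² - 10)*(-2))*(-21) = ((4 - 10)*(-2))*(-21) = -6*(-2)*(-21) = 12*(-21) = -252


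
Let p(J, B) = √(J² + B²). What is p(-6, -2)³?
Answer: 80*√10 ≈ 252.98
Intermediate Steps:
p(J, B) = √(B² + J²)
p(-6, -2)³ = (√((-2)² + (-6)²))³ = (√(4 + 36))³ = (√40)³ = (2*√10)³ = 80*√10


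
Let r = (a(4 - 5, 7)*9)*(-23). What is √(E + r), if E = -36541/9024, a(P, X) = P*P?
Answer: I*√268535769/1128 ≈ 14.528*I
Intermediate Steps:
a(P, X) = P²
r = -207 (r = ((4 - 5)²*9)*(-23) = ((-1)²*9)*(-23) = (1*9)*(-23) = 9*(-23) = -207)
E = -36541/9024 (E = -36541*1/9024 = -36541/9024 ≈ -4.0493)
√(E + r) = √(-36541/9024 - 207) = √(-1904509/9024) = I*√268535769/1128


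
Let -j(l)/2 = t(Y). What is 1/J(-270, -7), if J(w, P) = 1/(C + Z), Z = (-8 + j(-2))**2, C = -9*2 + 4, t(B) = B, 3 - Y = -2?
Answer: 310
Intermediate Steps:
Y = 5 (Y = 3 - 1*(-2) = 3 + 2 = 5)
j(l) = -10 (j(l) = -2*5 = -10)
C = -14 (C = -18 + 4 = -14)
Z = 324 (Z = (-8 - 10)**2 = (-18)**2 = 324)
J(w, P) = 1/310 (J(w, P) = 1/(-14 + 324) = 1/310)
1/J(-270, -7) = 1/(1/310) = 310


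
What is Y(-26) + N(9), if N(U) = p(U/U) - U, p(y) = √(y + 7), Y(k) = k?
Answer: -35 + 2*√2 ≈ -32.172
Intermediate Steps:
p(y) = √(7 + y)
N(U) = -U + 2*√2 (N(U) = √(7 + U/U) - U = √(7 + 1) - U = √8 - U = 2*√2 - U = -U + 2*√2)
Y(-26) + N(9) = -26 + (-1*9 + 2*√2) = -26 + (-9 + 2*√2) = -35 + 2*√2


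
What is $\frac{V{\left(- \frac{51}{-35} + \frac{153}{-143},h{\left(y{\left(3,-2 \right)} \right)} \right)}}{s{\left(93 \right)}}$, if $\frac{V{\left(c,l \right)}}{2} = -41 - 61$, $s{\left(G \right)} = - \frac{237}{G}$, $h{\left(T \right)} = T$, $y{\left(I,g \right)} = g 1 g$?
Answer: $\frac{6324}{79} \approx 80.051$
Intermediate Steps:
$y{\left(I,g \right)} = g^{2}$ ($y{\left(I,g \right)} = g g = g^{2}$)
$V{\left(c,l \right)} = -204$ ($V{\left(c,l \right)} = 2 \left(-41 - 61\right) = 2 \left(-102\right) = -204$)
$\frac{V{\left(- \frac{51}{-35} + \frac{153}{-143},h{\left(y{\left(3,-2 \right)} \right)} \right)}}{s{\left(93 \right)}} = - \frac{204}{\left(-237\right) \frac{1}{93}} = - \frac{204}{- \frac{79}{31}} = \left(-204\right) \left(- \frac{31}{79}\right) = \frac{6324}{79}$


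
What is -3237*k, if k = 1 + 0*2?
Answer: -3237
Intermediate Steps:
k = 1 (k = 1 + 0 = 1)
-3237*k = -3237*1 = -3237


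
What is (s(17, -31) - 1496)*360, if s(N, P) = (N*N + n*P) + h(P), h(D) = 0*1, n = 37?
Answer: -847440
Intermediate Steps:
h(D) = 0
s(N, P) = N² + 37*P (s(N, P) = (N*N + 37*P) + 0 = (N² + 37*P) + 0 = N² + 37*P)
(s(17, -31) - 1496)*360 = ((17² + 37*(-31)) - 1496)*360 = ((289 - 1147) - 1496)*360 = (-858 - 1496)*360 = -2354*360 = -847440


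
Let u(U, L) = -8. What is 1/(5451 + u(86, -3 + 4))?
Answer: 1/5443 ≈ 0.00018372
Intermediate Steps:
1/(5451 + u(86, -3 + 4)) = 1/(5451 - 8) = 1/5443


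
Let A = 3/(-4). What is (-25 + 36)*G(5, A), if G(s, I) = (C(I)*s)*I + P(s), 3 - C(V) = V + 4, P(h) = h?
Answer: 1045/16 ≈ 65.313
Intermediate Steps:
C(V) = -1 - V (C(V) = 3 - (V + 4) = 3 - (4 + V) = 3 + (-4 - V) = -1 - V)
A = -¾ (A = 3*(-¼) = -¾ ≈ -0.75000)
G(s, I) = s + I*s*(-1 - I) (G(s, I) = ((-1 - I)*s)*I + s = (s*(-1 - I))*I + s = I*s*(-1 - I) + s = s + I*s*(-1 - I))
(-25 + 36)*G(5, A) = (-25 + 36)*(5*(1 - 1*(-¾)*(1 - ¾))) = 11*(5*(1 - 1*(-¾)*¼)) = 11*(5*(1 + 3/16)) = 11*(5*(19/16)) = 11*(95/16) = 1045/16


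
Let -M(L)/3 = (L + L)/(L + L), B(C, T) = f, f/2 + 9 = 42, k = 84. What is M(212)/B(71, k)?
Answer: -1/22 ≈ -0.045455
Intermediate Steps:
f = 66 (f = -18 + 2*42 = -18 + 84 = 66)
B(C, T) = 66
M(L) = -3 (M(L) = -3*(L + L)/(L + L) = -3*2*L/(2*L) = -3*2*L*1/(2*L) = -3*1 = -3)
M(212)/B(71, k) = -3/66 = -3*1/66 = -1/22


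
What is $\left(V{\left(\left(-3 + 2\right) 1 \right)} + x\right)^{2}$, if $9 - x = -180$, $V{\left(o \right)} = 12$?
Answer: $40401$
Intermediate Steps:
$x = 189$ ($x = 9 - -180 = 9 + 180 = 189$)
$\left(V{\left(\left(-3 + 2\right) 1 \right)} + x\right)^{2} = \left(12 + 189\right)^{2} = 201^{2} = 40401$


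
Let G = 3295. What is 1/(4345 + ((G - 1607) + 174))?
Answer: 1/6207 ≈ 0.00016111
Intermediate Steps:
1/(4345 + ((G - 1607) + 174)) = 1/(4345 + ((3295 - 1607) + 174)) = 1/(4345 + (1688 + 174)) = 1/(4345 + 1862) = 1/6207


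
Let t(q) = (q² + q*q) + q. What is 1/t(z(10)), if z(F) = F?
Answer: 1/210 ≈ 0.0047619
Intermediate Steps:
t(q) = q + 2*q² (t(q) = (q² + q²) + q = 2*q² + q = q + 2*q²)
1/t(z(10)) = 1/(10*(1 + 2*10)) = 1/(10*(1 + 20)) = 1/(10*21) = 1/210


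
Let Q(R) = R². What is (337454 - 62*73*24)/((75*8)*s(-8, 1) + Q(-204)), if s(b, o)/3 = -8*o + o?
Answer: 114415/14508 ≈ 7.8863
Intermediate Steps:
s(b, o) = -21*o (s(b, o) = 3*(-8*o + o) = 3*(-7*o) = -21*o)
(337454 - 62*73*24)/((75*8)*s(-8, 1) + Q(-204)) = (337454 - 62*73*24)/((75*8)*(-21*1) + (-204)²) = (337454 - 4526*24)/(600*(-21) + 41616) = (337454 - 108624)/(-12600 + 41616) = 228830/29016 = 228830*(1/29016) = 114415/14508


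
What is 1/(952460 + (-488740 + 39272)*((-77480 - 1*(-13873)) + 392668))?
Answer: -1/147901437088 ≈ -6.7613e-12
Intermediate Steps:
1/(952460 + (-488740 + 39272)*((-77480 - 1*(-13873)) + 392668)) = 1/(952460 - 449468*((-77480 + 13873) + 392668)) = 1/(952460 - 449468*(-63607 + 392668)) = 1/(952460 - 449468*329061) = 1/(952460 - 147902389548) = 1/(-147901437088) = -1/147901437088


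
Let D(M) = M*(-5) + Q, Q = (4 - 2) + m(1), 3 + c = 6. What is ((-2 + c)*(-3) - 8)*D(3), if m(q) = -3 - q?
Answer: 187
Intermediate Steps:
c = 3 (c = -3 + 6 = 3)
Q = -2 (Q = (4 - 2) + (-3 - 1*1) = 2 + (-3 - 1) = 2 - 4 = -2)
D(M) = -2 - 5*M (D(M) = M*(-5) - 2 = -5*M - 2 = -2 - 5*M)
((-2 + c)*(-3) - 8)*D(3) = ((-2 + 3)*(-3) - 8)*(-2 - 5*3) = (1*(-3) - 8)*(-2 - 15) = (-3 - 8)*(-17) = -11*(-17) = 187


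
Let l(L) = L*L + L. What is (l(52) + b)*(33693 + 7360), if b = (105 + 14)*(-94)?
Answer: -346076790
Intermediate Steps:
l(L) = L + L**2 (l(L) = L**2 + L = L + L**2)
b = -11186 (b = 119*(-94) = -11186)
(l(52) + b)*(33693 + 7360) = (52*(1 + 52) - 11186)*(33693 + 7360) = (52*53 - 11186)*41053 = (2756 - 11186)*41053 = -8430*41053 = -346076790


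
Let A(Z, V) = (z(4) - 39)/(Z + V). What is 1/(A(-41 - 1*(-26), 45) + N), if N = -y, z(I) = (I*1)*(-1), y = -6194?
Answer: 30/185777 ≈ 0.00016148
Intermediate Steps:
z(I) = -I (z(I) = I*(-1) = -I)
A(Z, V) = -43/(V + Z) (A(Z, V) = (-1*4 - 39)/(Z + V) = (-4 - 39)/(V + Z) = -43/(V + Z))
N = 6194 (N = -1*(-6194) = 6194)
1/(A(-41 - 1*(-26), 45) + N) = 1/(-43/(45 + (-41 - 1*(-26))) + 6194) = 1/(-43/(45 + (-41 + 26)) + 6194) = 1/(-43/(45 - 15) + 6194) = 1/(-43/30 + 6194) = 1/(185777/30) = 30/185777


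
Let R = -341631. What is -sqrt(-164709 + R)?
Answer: -6*I*sqrt(14065) ≈ -711.58*I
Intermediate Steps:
-sqrt(-164709 + R) = -sqrt(-164709 - 341631) = -sqrt(-506340) = -6*I*sqrt(14065)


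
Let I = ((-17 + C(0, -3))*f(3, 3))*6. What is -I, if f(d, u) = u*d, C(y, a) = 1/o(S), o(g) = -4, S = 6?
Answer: 1863/2 ≈ 931.50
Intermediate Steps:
C(y, a) = -¼ (C(y, a) = 1/(-4) = -¼)
f(d, u) = d*u
I = -1863/2 (I = ((-17 - ¼)*(3*3))*6 = -69/4*9*6 = -621/4*6 = -1863/2 ≈ -931.50)
-I = -1*(-1863/2) = 1863/2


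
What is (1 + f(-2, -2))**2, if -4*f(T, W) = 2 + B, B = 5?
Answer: 9/16 ≈ 0.56250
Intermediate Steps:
f(T, W) = -7/4 (f(T, W) = -(2 + 5)/4 = -1/4*7 = -7/4)
(1 + f(-2, -2))**2 = (1 - 7/4)**2 = (-3/4)**2 = 9/16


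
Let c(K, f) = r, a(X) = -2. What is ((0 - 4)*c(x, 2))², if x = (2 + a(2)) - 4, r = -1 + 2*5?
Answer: 1296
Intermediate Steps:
r = 9 (r = -1 + 10 = 9)
x = -4 (x = (2 - 2) - 4 = 0 - 4 = -4)
c(K, f) = 9
((0 - 4)*c(x, 2))² = ((0 - 4)*9)² = (-4*9)² = (-36)² = 1296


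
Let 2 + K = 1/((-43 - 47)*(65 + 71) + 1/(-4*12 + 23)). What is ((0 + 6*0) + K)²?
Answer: 374577048729/93636612001 ≈ 4.0003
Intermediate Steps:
K = -612027/306001 (K = -2 + 1/((-43 - 47)*(65 + 71) + 1/(-4*12 + 23)) = -2 + 1/(-90*136 + 1/(-48 + 23)) = -2 + 1/(-12240 + 1/(-25)) = -2 + 1/(-12240 - 1/25) = -2 + 1/(-306001/25) = -2 - 25/306001 = -612027/306001 ≈ -2.0001)
((0 + 6*0) + K)² = ((0 + 6*0) - 612027/306001)² = ((0 + 0) - 612027/306001)² = (0 - 612027/306001)² = (-612027/306001)² = 374577048729/93636612001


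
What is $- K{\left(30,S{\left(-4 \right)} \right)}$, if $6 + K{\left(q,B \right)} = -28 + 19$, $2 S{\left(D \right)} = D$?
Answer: $15$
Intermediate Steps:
$S{\left(D \right)} = \frac{D}{2}$
$K{\left(q,B \right)} = -15$ ($K{\left(q,B \right)} = -6 + \left(-28 + 19\right) = -6 - 9 = -15$)
$- K{\left(30,S{\left(-4 \right)} \right)} = \left(-1\right) \left(-15\right) = 15$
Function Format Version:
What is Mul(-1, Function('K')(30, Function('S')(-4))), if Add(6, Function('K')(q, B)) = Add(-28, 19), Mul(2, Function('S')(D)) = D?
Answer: 15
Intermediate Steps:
Function('S')(D) = Mul(Rational(1, 2), D)
Function('K')(q, B) = -15 (Function('K')(q, B) = Add(-6, Add(-28, 19)) = Add(-6, -9) = -15)
Mul(-1, Function('K')(30, Function('S')(-4))) = Mul(-1, -15) = 15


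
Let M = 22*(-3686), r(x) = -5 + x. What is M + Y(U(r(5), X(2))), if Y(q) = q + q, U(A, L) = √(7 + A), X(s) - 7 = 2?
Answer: -81092 + 2*√7 ≈ -81087.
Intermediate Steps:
X(s) = 9 (X(s) = 7 + 2 = 9)
M = -81092
Y(q) = 2*q
M + Y(U(r(5), X(2))) = -81092 + 2*√(7 + (-5 + 5)) = -81092 + 2*√(7 + 0) = -81092 + 2*√7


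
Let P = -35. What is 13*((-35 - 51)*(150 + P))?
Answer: -128570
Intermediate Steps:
13*((-35 - 51)*(150 + P)) = 13*((-35 - 51)*(150 - 35)) = 13*(-86*115) = 13*(-9890) = -128570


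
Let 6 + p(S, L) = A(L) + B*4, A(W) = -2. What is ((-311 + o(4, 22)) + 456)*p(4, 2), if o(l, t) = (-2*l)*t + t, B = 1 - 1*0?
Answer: 36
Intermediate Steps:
B = 1 (B = 1 + 0 = 1)
o(l, t) = t - 2*l*t (o(l, t) = -2*l*t + t = t - 2*l*t)
p(S, L) = -4 (p(S, L) = -6 + (-2 + 1*4) = -6 + (-2 + 4) = -6 + 2 = -4)
((-311 + o(4, 22)) + 456)*p(4, 2) = ((-311 + 22*(1 - 2*4)) + 456)*(-4) = ((-311 + 22*(1 - 8)) + 456)*(-4) = ((-311 + 22*(-7)) + 456)*(-4) = ((-311 - 154) + 456)*(-4) = (-465 + 456)*(-4) = -9*(-4) = 36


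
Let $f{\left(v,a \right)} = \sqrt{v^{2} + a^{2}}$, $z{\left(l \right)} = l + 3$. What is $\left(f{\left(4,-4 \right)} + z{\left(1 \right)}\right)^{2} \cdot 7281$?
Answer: $349488 + 232992 \sqrt{2} \approx 6.7899 \cdot 10^{5}$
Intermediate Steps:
$z{\left(l \right)} = 3 + l$
$f{\left(v,a \right)} = \sqrt{a^{2} + v^{2}}$
$\left(f{\left(4,-4 \right)} + z{\left(1 \right)}\right)^{2} \cdot 7281 = \left(\sqrt{\left(-4\right)^{2} + 4^{2}} + \left(3 + 1\right)\right)^{2} \cdot 7281 = \left(\sqrt{16 + 16} + 4\right)^{2} \cdot 7281 = \left(\sqrt{32} + 4\right)^{2} \cdot 7281 = \left(4 \sqrt{2} + 4\right)^{2} \cdot 7281 = \left(4 + 4 \sqrt{2}\right)^{2} \cdot 7281 = 7281 \left(4 + 4 \sqrt{2}\right)^{2}$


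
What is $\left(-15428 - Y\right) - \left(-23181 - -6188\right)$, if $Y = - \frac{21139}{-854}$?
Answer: $\frac{1315371}{854} \approx 1540.2$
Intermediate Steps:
$Y = \frac{21139}{854}$ ($Y = \left(-21139\right) \left(- \frac{1}{854}\right) = \frac{21139}{854} \approx 24.753$)
$\left(-15428 - Y\right) - \left(-23181 - -6188\right) = \left(-15428 - \frac{21139}{854}\right) - \left(-23181 - -6188\right) = \left(-15428 - \frac{21139}{854}\right) - \left(-23181 + 6188\right) = - \frac{13196651}{854} - -16993 = - \frac{13196651}{854} + 16993 = \frac{1315371}{854}$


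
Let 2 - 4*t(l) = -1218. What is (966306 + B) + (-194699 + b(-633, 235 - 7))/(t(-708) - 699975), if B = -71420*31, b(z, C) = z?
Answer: -436493929524/349835 ≈ -1.2477e+6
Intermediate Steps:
t(l) = 305 (t(l) = ½ - ¼*(-1218) = ½ + 609/2 = 305)
B = -2214020
(966306 + B) + (-194699 + b(-633, 235 - 7))/(t(-708) - 699975) = (966306 - 2214020) + (-194699 - 633)/(305 - 699975) = -1247714 - 195332/(-699670) = -1247714 - 195332*(-1/699670) = -1247714 + 97666/349835 = -436493929524/349835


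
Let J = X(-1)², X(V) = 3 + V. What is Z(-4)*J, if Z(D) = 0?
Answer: 0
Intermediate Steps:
J = 4 (J = (3 - 1)² = 2² = 4)
Z(-4)*J = 0*4 = 0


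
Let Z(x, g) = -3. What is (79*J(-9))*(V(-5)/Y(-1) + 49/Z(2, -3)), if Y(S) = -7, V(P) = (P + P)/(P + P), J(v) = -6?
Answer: 54668/7 ≈ 7809.7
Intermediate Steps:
V(P) = 1 (V(P) = (2*P)/((2*P)) = (2*P)*(1/(2*P)) = 1)
(79*J(-9))*(V(-5)/Y(-1) + 49/Z(2, -3)) = (79*(-6))*(1/(-7) + 49/(-3)) = -474*(1*(-⅐) + 49*(-⅓)) = -474*(-⅐ - 49/3) = -474*(-346/21) = 54668/7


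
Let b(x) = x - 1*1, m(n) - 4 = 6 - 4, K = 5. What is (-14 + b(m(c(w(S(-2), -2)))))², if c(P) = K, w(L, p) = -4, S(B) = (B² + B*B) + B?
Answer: 81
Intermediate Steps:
S(B) = B + 2*B² (S(B) = (B² + B²) + B = 2*B² + B = B + 2*B²)
c(P) = 5
m(n) = 6 (m(n) = 4 + (6 - 4) = 4 + 2 = 6)
b(x) = -1 + x (b(x) = x - 1 = -1 + x)
(-14 + b(m(c(w(S(-2), -2)))))² = (-14 + (-1 + 6))² = (-14 + 5)² = (-9)² = 81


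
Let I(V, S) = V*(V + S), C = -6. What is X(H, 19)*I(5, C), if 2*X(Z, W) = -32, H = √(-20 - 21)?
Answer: 80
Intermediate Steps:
H = I*√41 (H = √(-41) = I*√41 ≈ 6.4031*I)
X(Z, W) = -16 (X(Z, W) = (½)*(-32) = -16)
I(V, S) = V*(S + V)
X(H, 19)*I(5, C) = -80*(-6 + 5) = -80*(-1) = -16*(-5) = 80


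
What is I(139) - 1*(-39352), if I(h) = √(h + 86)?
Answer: 39367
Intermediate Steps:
I(h) = √(86 + h)
I(139) - 1*(-39352) = √(86 + 139) - 1*(-39352) = √225 + 39352 = 15 + 39352 = 39367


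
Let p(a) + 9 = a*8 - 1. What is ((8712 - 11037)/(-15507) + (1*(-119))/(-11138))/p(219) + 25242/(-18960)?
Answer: -105473738215627/79229878089960 ≈ -1.3312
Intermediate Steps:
p(a) = -10 + 8*a (p(a) = -9 + (a*8 - 1) = -9 + (8*a - 1) = -9 + (-1 + 8*a) = -10 + 8*a)
((8712 - 11037)/(-15507) + (1*(-119))/(-11138))/p(219) + 25242/(-18960) = ((8712 - 11037)/(-15507) + (1*(-119))/(-11138))/(-10 + 8*219) + 25242/(-18960) = (-2325*(-1/15507) - 119*(-1/11138))/(-10 + 1752) + 25242*(-1/18960) = (775/5169 + 119/11138)/1742 - 4207/3160 = (9247061/57572322)*(1/1742) - 4207/3160 = 9247061/100290984924 - 4207/3160 = -105473738215627/79229878089960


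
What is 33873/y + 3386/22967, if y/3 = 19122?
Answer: 324067489/439174974 ≈ 0.73790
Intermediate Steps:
y = 57366 (y = 3*19122 = 57366)
33873/y + 3386/22967 = 33873/57366 + 3386/22967 = 33873*(1/57366) + 3386*(1/22967) = 11291/19122 + 3386/22967 = 324067489/439174974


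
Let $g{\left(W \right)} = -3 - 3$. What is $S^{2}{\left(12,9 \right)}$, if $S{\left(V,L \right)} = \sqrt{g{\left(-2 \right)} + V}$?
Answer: $6$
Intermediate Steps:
$g{\left(W \right)} = -6$ ($g{\left(W \right)} = -3 - 3 = -6$)
$S{\left(V,L \right)} = \sqrt{-6 + V}$
$S^{2}{\left(12,9 \right)} = \left(\sqrt{-6 + 12}\right)^{2} = \left(\sqrt{6}\right)^{2} = 6$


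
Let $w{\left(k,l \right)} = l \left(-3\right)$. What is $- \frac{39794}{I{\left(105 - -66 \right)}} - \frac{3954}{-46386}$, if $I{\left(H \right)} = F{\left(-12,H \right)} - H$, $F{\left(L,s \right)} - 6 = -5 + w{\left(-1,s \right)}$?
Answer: $\frac{308097511}{5280273} \approx 58.349$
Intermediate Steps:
$w{\left(k,l \right)} = - 3 l$
$F{\left(L,s \right)} = 1 - 3 s$ ($F{\left(L,s \right)} = 6 - \left(5 + 3 s\right) = 1 - 3 s$)
$I{\left(H \right)} = 1 - 4 H$ ($I{\left(H \right)} = \left(1 - 3 H\right) - H = 1 - 4 H$)
$- \frac{39794}{I{\left(105 - -66 \right)}} - \frac{3954}{-46386} = - \frac{39794}{1 - 4 \left(105 - -66\right)} - \frac{3954}{-46386} = - \frac{39794}{1 - 4 \left(105 + 66\right)} - - \frac{659}{7731} = - \frac{39794}{1 - 684} + \frac{659}{7731} = - \frac{39794}{-683} + \frac{659}{7731} = \left(-39794\right) \left(- \frac{1}{683}\right) + \frac{659}{7731} = \frac{39794}{683} + \frac{659}{7731} = \frac{308097511}{5280273}$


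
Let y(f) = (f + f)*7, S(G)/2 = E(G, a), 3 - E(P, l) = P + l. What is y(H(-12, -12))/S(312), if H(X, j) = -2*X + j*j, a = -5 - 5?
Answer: -1176/299 ≈ -3.9331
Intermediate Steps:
a = -10
E(P, l) = 3 - P - l (E(P, l) = 3 - (P + l) = 3 + (-P - l) = 3 - P - l)
H(X, j) = j² - 2*X (H(X, j) = -2*X + j² = j² - 2*X)
S(G) = 26 - 2*G (S(G) = 2*(3 - G - 1*(-10)) = 2*(3 - G + 10) = 2*(13 - G) = 26 - 2*G)
y(f) = 14*f (y(f) = (2*f)*7 = 14*f)
y(H(-12, -12))/S(312) = (14*((-12)² - 2*(-12)))/(26 - 2*312) = (14*(144 + 24))/(26 - 624) = (14*168)/(-598) = 2352*(-1/598) = -1176/299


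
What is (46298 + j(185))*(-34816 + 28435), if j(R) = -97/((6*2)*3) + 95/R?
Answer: -43721215979/148 ≈ -2.9541e+8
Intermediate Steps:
j(R) = -97/36 + 95/R (j(R) = -97/(12*3) + 95/R = -97/36 + 95/R)
(46298 + j(185))*(-34816 + 28435) = (46298 + (-97/36 + 95/185))*(-34816 + 28435) = (46298 + (-97/36 + 95*(1/185)))*(-6381) = (46298 + (-97/36 + 19/37))*(-6381) = (46298 - 2905/1332)*(-6381) = (61666031/1332)*(-6381) = -43721215979/148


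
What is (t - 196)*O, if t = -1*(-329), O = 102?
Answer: 13566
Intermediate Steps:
t = 329
(t - 196)*O = (329 - 196)*102 = 133*102 = 13566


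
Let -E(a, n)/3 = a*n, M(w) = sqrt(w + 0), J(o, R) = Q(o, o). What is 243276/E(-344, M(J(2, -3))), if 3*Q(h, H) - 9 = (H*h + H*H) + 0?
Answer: 20273*sqrt(51)/1462 ≈ 99.027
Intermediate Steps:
Q(h, H) = 3 + H**2/3 + H*h/3 (Q(h, H) = 3 + ((H*h + H*H) + 0)/3 = 3 + ((H*h + H**2) + 0)/3 = 3 + ((H**2 + H*h) + 0)/3 = 3 + (H**2 + H*h)/3 = 3 + (H**2/3 + H*h/3) = 3 + H**2/3 + H*h/3)
J(o, R) = 3 + 2*o**2/3 (J(o, R) = 3 + o**2/3 + o*o/3 = 3 + o**2/3 + o**2/3 = 3 + 2*o**2/3)
M(w) = sqrt(w)
E(a, n) = -3*a*n
243276/E(-344, M(J(2, -3))) = 243276/((-3*(-344)*sqrt(3 + (2/3)*2**2))) = 243276/((-3*(-344)*sqrt(3 + (2/3)*4))) = 243276/((-3*(-344)*sqrt(3 + 8/3))) = 243276/((-3*(-344)*sqrt(17/3))) = 243276/((-3*(-344)*sqrt(51)/3)) = 243276/((344*sqrt(51))) = 243276*(sqrt(51)/17544) = 20273*sqrt(51)/1462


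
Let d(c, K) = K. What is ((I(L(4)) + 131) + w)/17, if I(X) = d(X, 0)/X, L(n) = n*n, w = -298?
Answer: -167/17 ≈ -9.8235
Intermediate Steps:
L(n) = n**2
I(X) = 0 (I(X) = 0/X = 0)
((I(L(4)) + 131) + w)/17 = ((0 + 131) - 298)/17 = (131 - 298)*(1/17) = -167*1/17 = -167/17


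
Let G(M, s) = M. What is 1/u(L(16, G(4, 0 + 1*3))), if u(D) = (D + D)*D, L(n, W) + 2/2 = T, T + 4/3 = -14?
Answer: 9/4802 ≈ 0.0018742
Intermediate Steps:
T = -46/3 (T = -4/3 - 14 = -46/3 ≈ -15.333)
L(n, W) = -49/3 (L(n, W) = -1 - 46/3 = -49/3)
u(D) = 2*D² (u(D) = (2*D)*D = 2*D²)
1/u(L(16, G(4, 0 + 1*3))) = 1/(2*(-49/3)²) = 1/(2*(2401/9)) = 1/(4802/9) = 9/4802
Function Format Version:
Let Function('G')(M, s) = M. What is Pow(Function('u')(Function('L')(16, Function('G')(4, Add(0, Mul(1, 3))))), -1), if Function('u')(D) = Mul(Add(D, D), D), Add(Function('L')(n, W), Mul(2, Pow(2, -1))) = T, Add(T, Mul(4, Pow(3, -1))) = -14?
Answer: Rational(9, 4802) ≈ 0.0018742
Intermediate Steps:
T = Rational(-46, 3) (T = Add(Rational(-4, 3), -14) = Rational(-46, 3) ≈ -15.333)
Function('L')(n, W) = Rational(-49, 3) (Function('L')(n, W) = Add(-1, Rational(-46, 3)) = Rational(-49, 3))
Function('u')(D) = Mul(2, Pow(D, 2)) (Function('u')(D) = Mul(Mul(2, D), D) = Mul(2, Pow(D, 2)))
Pow(Function('u')(Function('L')(16, Function('G')(4, Add(0, Mul(1, 3))))), -1) = Pow(Mul(2, Pow(Rational(-49, 3), 2)), -1) = Pow(Mul(2, Rational(2401, 9)), -1) = Pow(Rational(4802, 9), -1) = Rational(9, 4802)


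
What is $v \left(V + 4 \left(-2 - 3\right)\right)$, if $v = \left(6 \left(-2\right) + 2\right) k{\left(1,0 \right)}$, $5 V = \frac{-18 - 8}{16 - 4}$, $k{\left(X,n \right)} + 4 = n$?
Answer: $- \frac{2452}{3} \approx -817.33$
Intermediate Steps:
$k{\left(X,n \right)} = -4 + n$
$V = - \frac{13}{30}$ ($V = \frac{\left(-18 - 8\right) \frac{1}{16 - 4}}{5} = \frac{\left(-26\right) \frac{1}{12}}{5} = \frac{1}{5} \left(- \frac{13}{6}\right) = - \frac{13}{30} \approx -0.43333$)
$v = 40$ ($v = \left(6 \left(-2\right) + 2\right) \left(-4 + 0\right) = \left(-12 + 2\right) \left(-4\right) = \left(-10\right) \left(-4\right) = 40$)
$v \left(V + 4 \left(-2 - 3\right)\right) = 40 \left(- \frac{13}{30} + 4 \left(-2 - 3\right)\right) = 40 \left(- \frac{13}{30} + 4 \left(-5\right)\right) = 40 \left(- \frac{13}{30} - 20\right) = 40 \left(- \frac{613}{30}\right) = - \frac{2452}{3}$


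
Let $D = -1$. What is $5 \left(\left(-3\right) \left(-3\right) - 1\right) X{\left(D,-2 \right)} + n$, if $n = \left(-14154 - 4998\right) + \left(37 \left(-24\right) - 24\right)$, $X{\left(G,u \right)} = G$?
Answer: $-20104$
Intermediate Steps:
$n = -20064$ ($n = -19152 - 912 = -20064$)
$5 \left(\left(-3\right) \left(-3\right) - 1\right) X{\left(D,-2 \right)} + n = 5 \left(\left(-3\right) \left(-3\right) - 1\right) \left(-1\right) - 20064 = 5 \left(9 - 1\right) \left(-1\right) - 20064 = 5 \cdot 8 \left(-1\right) - 20064 = 40 \left(-1\right) - 20064 = -40 - 20064 = -20104$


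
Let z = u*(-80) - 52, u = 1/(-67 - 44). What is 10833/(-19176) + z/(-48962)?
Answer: -9794307269/17369563272 ≈ -0.56388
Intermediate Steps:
u = -1/111 (u = 1/(-111) = -1/111 ≈ -0.0090090)
z = -5692/111 (z = -1/111*(-80) - 52 = 80/111 - 52 = -5692/111 ≈ -51.279)
10833/(-19176) + z/(-48962) = 10833/(-19176) - 5692/111/(-48962) = 10833*(-1/19176) - 5692/111*(-1/48962) = -3611/6392 + 2846/2717391 = -9794307269/17369563272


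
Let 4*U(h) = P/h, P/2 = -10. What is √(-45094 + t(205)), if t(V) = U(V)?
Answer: 23*I*√143295/41 ≈ 212.35*I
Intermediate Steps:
P = -20 (P = 2*(-10) = -20)
U(h) = -5/h (U(h) = (-20/h)/4 = -5/h)
t(V) = -5/V
√(-45094 + t(205)) = √(-45094 - 5/205) = √(-45094 - 5*1/205) = √(-45094 - 1/41) = √(-1848855/41) = 23*I*√143295/41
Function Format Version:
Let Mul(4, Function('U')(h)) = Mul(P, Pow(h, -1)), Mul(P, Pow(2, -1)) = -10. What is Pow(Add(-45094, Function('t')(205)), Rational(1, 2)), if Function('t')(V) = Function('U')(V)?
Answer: Mul(Rational(23, 41), I, Pow(143295, Rational(1, 2))) ≈ Mul(212.35, I)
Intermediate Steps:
P = -20 (P = Mul(2, -10) = -20)
Function('U')(h) = Mul(-5, Pow(h, -1)) (Function('U')(h) = Mul(Rational(1, 4), Mul(-20, Pow(h, -1))) = Mul(-5, Pow(h, -1)))
Function('t')(V) = Mul(-5, Pow(V, -1))
Pow(Add(-45094, Function('t')(205)), Rational(1, 2)) = Pow(Add(-45094, Mul(-5, Pow(205, -1))), Rational(1, 2)) = Pow(Add(-45094, Mul(-5, Rational(1, 205))), Rational(1, 2)) = Pow(Add(-45094, Rational(-1, 41)), Rational(1, 2)) = Pow(Rational(-1848855, 41), Rational(1, 2)) = Mul(Rational(23, 41), I, Pow(143295, Rational(1, 2)))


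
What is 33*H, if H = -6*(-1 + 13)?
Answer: -2376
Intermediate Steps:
H = -72 (H = -6*12 = -72)
33*H = 33*(-72) = -2376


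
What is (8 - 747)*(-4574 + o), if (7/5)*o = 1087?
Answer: 19644837/7 ≈ 2.8064e+6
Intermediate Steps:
o = 5435/7 (o = (5/7)*1087 = 5435/7 ≈ 776.43)
(8 - 747)*(-4574 + o) = (8 - 747)*(-4574 + 5435/7) = -739*(-26583/7) = 19644837/7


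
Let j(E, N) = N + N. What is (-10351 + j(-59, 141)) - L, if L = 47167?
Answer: -57236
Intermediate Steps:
j(E, N) = 2*N
(-10351 + j(-59, 141)) - L = (-10351 + 2*141) - 1*47167 = (-10351 + 282) - 47167 = -10069 - 47167 = -57236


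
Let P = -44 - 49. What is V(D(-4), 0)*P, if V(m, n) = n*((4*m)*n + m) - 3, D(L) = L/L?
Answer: 279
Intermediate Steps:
P = -93
D(L) = 1
V(m, n) = -3 + n*(m + 4*m*n) (V(m, n) = n*(4*m*n + m) - 3 = n*(m + 4*m*n) - 3 = -3 + n*(m + 4*m*n))
V(D(-4), 0)*P = (-3 + 1*0 + 4*1*0²)*(-93) = (-3 + 0 + 4*1*0)*(-93) = (-3 + 0 + 0)*(-93) = -3*(-93) = 279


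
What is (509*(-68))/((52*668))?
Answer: -8653/8684 ≈ -0.99643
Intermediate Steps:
(509*(-68))/((52*668)) = -34612/34736 = -34612*1/34736 = -8653/8684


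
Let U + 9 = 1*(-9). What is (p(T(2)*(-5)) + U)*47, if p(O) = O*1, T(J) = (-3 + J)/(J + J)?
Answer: -3149/4 ≈ -787.25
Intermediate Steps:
U = -18 (U = -9 + 1*(-9) = -9 - 9 = -18)
T(J) = (-3 + J)/(2*J) (T(J) = (-3 + J)/((2*J)) = (-3 + J)*(1/(2*J)) = (-3 + J)/(2*J))
p(O) = O
(p(T(2)*(-5)) + U)*47 = (((½)*(-3 + 2)/2)*(-5) - 18)*47 = (((½)*(½)*(-1))*(-5) - 18)*47 = (-¼*(-5) - 18)*47 = (5/4 - 18)*47 = -67/4*47 = -3149/4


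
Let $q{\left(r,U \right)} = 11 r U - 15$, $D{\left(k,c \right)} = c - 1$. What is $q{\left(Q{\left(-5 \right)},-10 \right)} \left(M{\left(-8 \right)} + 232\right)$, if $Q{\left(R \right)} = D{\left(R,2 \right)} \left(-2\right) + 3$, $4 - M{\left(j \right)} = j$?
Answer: $-30500$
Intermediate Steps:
$M{\left(j \right)} = 4 - j$
$D{\left(k,c \right)} = -1 + c$
$Q{\left(R \right)} = 1$ ($Q{\left(R \right)} = \left(-1 + 2\right) \left(-2\right) + 3 = 1 \left(-2\right) + 3 = -2 + 3 = 1$)
$q{\left(r,U \right)} = -15 + 11 U r$ ($q{\left(r,U \right)} = 11 U r - 15 = -15 + 11 U r$)
$q{\left(Q{\left(-5 \right)},-10 \right)} \left(M{\left(-8 \right)} + 232\right) = \left(-15 + 11 \left(-10\right) 1\right) \left(\left(4 - -8\right) + 232\right) = \left(-15 - 110\right) \left(\left(4 + 8\right) + 232\right) = - 125 \left(12 + 232\right) = \left(-125\right) 244 = -30500$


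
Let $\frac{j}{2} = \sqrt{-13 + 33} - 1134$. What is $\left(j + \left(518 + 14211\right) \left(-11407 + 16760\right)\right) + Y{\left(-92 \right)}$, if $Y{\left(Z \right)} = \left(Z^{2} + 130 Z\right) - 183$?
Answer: $78838390 + 4 \sqrt{5} \approx 7.8838 \cdot 10^{7}$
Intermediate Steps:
$Y{\left(Z \right)} = -183 + Z^{2} + 130 Z$
$j = -2268 + 4 \sqrt{5}$ ($j = 2 \left(\sqrt{-13 + 33} - 1134\right) = 2 \left(\sqrt{20} - 1134\right) = 2 \left(2 \sqrt{5} - 1134\right) = 2 \left(-1134 + 2 \sqrt{5}\right) = -2268 + 4 \sqrt{5} \approx -2259.1$)
$\left(j + \left(518 + 14211\right) \left(-11407 + 16760\right)\right) + Y{\left(-92 \right)} = \left(\left(-2268 + 4 \sqrt{5}\right) + \left(518 + 14211\right) \left(-11407 + 16760\right)\right) + \left(-183 + \left(-92\right)^{2} + 130 \left(-92\right)\right) = \left(\left(-2268 + 4 \sqrt{5}\right) + 14729 \cdot 5353\right) - 3679 = \left(\left(-2268 + 4 \sqrt{5}\right) + 78844337\right) - 3679 = \left(78842069 + 4 \sqrt{5}\right) - 3679 = 78838390 + 4 \sqrt{5}$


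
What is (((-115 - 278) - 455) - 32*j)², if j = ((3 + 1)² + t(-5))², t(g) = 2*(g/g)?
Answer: 125798656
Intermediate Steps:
t(g) = 2 (t(g) = 2*1 = 2)
j = 324 (j = ((3 + 1)² + 2)² = (4² + 2)² = (16 + 2)² = 18² = 324)
(((-115 - 278) - 455) - 32*j)² = (((-115 - 278) - 455) - 32*324)² = ((-393 - 455) - 10368)² = (-848 - 10368)² = (-11216)² = 125798656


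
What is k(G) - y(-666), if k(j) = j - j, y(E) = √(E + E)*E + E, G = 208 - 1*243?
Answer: 666 + 3996*I*√37 ≈ 666.0 + 24307.0*I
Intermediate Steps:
G = -35 (G = 208 - 243 = -35)
y(E) = E + √2*E^(3/2) (y(E) = √(2*E)*E + E = (√2*√E)*E + E = √2*E^(3/2) + E = E + √2*E^(3/2))
k(j) = 0
k(G) - y(-666) = 0 - (-666 + √2*(-666)^(3/2)) = 0 - (-666 + √2*(-1998*I*√74)) = 0 - (-666 - 3996*I*√37) = 0 + (666 + 3996*I*√37) = 666 + 3996*I*√37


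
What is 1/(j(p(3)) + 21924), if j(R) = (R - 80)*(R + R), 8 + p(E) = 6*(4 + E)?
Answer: 1/18796 ≈ 5.3203e-5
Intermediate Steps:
p(E) = 16 + 6*E (p(E) = -8 + 6*(4 + E) = -8 + (24 + 6*E) = 16 + 6*E)
j(R) = 2*R*(-80 + R) (j(R) = (-80 + R)*(2*R) = 2*R*(-80 + R))
1/(j(p(3)) + 21924) = 1/(2*(16 + 6*3)*(-80 + (16 + 6*3)) + 21924) = 1/(2*(16 + 18)*(-80 + (16 + 18)) + 21924) = 1/(2*34*(-80 + 34) + 21924) = 1/(2*34*(-46) + 21924) = 1/(-3128 + 21924) = 1/18796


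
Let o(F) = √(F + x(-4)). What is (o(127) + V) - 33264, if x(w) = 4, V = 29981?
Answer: -3283 + √131 ≈ -3271.6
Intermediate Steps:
o(F) = √(4 + F) (o(F) = √(F + 4) = √(4 + F))
(o(127) + V) - 33264 = (√(4 + 127) + 29981) - 33264 = (√131 + 29981) - 33264 = (29981 + √131) - 33264 = -3283 + √131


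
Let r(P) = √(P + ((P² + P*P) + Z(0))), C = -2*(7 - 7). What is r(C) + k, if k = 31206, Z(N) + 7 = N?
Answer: 31206 + I*√7 ≈ 31206.0 + 2.6458*I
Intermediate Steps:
C = 0 (C = -2*0 = 0)
Z(N) = -7 + N
r(P) = √(-7 + P + 2*P²) (r(P) = √(P + ((P² + P*P) + (-7 + 0))) = √(P + ((P² + P²) - 7)) = √(P + (2*P² - 7)) = √(P + (-7 + 2*P²)) = √(-7 + P + 2*P²))
r(C) + k = √(-7 + 0 + 2*0²) + 31206 = √(-7 + 0 + 2*0) + 31206 = √(-7 + 0 + 0) + 31206 = √(-7) + 31206 = I*√7 + 31206 = 31206 + I*√7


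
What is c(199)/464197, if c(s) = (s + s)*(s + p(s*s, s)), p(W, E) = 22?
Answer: 87958/464197 ≈ 0.18948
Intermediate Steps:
c(s) = 2*s*(22 + s) (c(s) = (s + s)*(s + 22) = (2*s)*(22 + s) = 2*s*(22 + s))
c(199)/464197 = (2*199*(22 + 199))/464197 = (2*199*221)*(1/464197) = 87958*(1/464197) = 87958/464197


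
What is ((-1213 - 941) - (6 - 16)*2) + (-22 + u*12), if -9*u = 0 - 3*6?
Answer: -2132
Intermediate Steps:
u = 2 (u = -(0 - 3*6)/9 = -(0 - 18)/9 = -1/9*(-18) = 2)
((-1213 - 941) - (6 - 16)*2) + (-22 + u*12) = ((-1213 - 941) - (6 - 16)*2) + (-22 + 2*12) = (-2154 - (-10)*2) + (-22 + 24) = (-2154 - 1*(-20)) + 2 = (-2154 + 20) + 2 = -2134 + 2 = -2132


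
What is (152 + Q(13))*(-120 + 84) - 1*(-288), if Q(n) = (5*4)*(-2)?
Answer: -3744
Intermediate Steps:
Q(n) = -40 (Q(n) = 20*(-2) = -40)
(152 + Q(13))*(-120 + 84) - 1*(-288) = (152 - 40)*(-120 + 84) - 1*(-288) = 112*(-36) + 288 = -4032 + 288 = -3744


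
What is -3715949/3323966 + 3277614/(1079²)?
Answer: 6568417317415/3869897499806 ≈ 1.6973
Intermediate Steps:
-3715949/3323966 + 3277614/(1079²) = -3715949*1/3323966 + 3277614/1164241 = -3715949/3323966 + 3277614*(1/1164241) = -3715949/3323966 + 3277614/1164241 = 6568417317415/3869897499806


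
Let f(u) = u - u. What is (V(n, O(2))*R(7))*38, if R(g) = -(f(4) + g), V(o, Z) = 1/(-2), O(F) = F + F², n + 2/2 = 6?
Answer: 133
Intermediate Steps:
n = 5 (n = -1 + 6 = 5)
f(u) = 0
V(o, Z) = -½
R(g) = -g (R(g) = -(0 + g) = -g)
(V(n, O(2))*R(7))*38 = -(-1)*7/2*38 = -½*(-7)*38 = (7/2)*38 = 133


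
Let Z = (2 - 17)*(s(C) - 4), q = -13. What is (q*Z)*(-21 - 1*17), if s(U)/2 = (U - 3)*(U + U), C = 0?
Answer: 29640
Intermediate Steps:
s(U) = 4*U*(-3 + U) (s(U) = 2*((U - 3)*(U + U)) = 2*((-3 + U)*(2*U)) = 2*(2*U*(-3 + U)) = 4*U*(-3 + U))
Z = 60 (Z = (2 - 17)*(4*0*(-3 + 0) - 4) = -15*(4*0*(-3) - 4) = -15*(0 - 4) = -15*(-4) = 60)
(q*Z)*(-21 - 1*17) = (-13*60)*(-21 - 1*17) = -780*(-21 - 17) = -780*(-38) = 29640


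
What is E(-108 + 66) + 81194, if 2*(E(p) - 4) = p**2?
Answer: 82080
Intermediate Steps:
E(p) = 4 + p**2/2
E(-108 + 66) + 81194 = (4 + (-108 + 66)**2/2) + 81194 = (4 + (1/2)*(-42)**2) + 81194 = (4 + (1/2)*1764) + 81194 = (4 + 882) + 81194 = 886 + 81194 = 82080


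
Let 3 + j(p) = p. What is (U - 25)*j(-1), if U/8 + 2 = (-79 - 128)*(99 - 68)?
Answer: 205508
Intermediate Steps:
U = -51352 (U = -16 + 8*((-79 - 128)*(99 - 68)) = -16 + 8*(-207*31) = -16 + 8*(-6417) = -16 - 51336 = -51352)
j(p) = -3 + p
(U - 25)*j(-1) = (-51352 - 25)*(-3 - 1) = -51377*(-4) = 205508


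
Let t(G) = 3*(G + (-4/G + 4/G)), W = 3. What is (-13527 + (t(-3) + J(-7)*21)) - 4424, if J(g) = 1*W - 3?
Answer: -17960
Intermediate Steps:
J(g) = 0 (J(g) = 1*3 - 3 = 3 - 3 = 0)
t(G) = 3*G (t(G) = 3*(G + 0) = 3*G)
(-13527 + (t(-3) + J(-7)*21)) - 4424 = (-13527 + (3*(-3) + 0*21)) - 4424 = (-13527 + (-9 + 0)) - 4424 = (-13527 - 9) - 4424 = -13536 - 4424 = -17960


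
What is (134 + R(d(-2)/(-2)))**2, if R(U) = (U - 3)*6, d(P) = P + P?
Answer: 16384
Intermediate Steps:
d(P) = 2*P
R(U) = -18 + 6*U (R(U) = (-3 + U)*6 = -18 + 6*U)
(134 + R(d(-2)/(-2)))**2 = (134 + (-18 + 6*((2*(-2))/(-2))))**2 = (134 + (-18 + 6*(-4*(-1/2))))**2 = (134 + (-18 + 6*2))**2 = (134 + (-18 + 12))**2 = (134 - 6)**2 = 128**2 = 16384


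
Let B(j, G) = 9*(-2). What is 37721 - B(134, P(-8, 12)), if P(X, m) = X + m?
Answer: 37739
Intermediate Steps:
B(j, G) = -18
37721 - B(134, P(-8, 12)) = 37721 - 1*(-18) = 37721 + 18 = 37739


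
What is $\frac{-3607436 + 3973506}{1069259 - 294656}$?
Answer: $\frac{366070}{774603} \approx 0.47259$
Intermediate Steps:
$\frac{-3607436 + 3973506}{1069259 - 294656} = \frac{366070}{774603}$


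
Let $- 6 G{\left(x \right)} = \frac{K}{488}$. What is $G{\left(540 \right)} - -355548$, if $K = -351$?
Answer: $\frac{347014965}{976} \approx 3.5555 \cdot 10^{5}$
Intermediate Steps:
$G{\left(x \right)} = \frac{117}{976}$ ($G{\left(x \right)} = - \frac{\left(-351\right) \frac{1}{488}}{6} = \left(- \frac{1}{6}\right) \left(- \frac{351}{488}\right) = \frac{117}{976}$)
$G{\left(540 \right)} - -355548 = \frac{117}{976} - -355548 = \frac{117}{976} + 355548 = \frac{347014965}{976}$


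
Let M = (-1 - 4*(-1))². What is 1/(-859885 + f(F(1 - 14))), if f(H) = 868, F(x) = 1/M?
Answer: -1/859017 ≈ -1.1641e-6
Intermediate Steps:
M = 9 (M = (-1 + 4)² = 3² = 9)
F(x) = ⅑ (F(x) = 1/9 = ⅑)
1/(-859885 + f(F(1 - 14))) = 1/(-859885 + 868) = 1/(-859017) = -1/859017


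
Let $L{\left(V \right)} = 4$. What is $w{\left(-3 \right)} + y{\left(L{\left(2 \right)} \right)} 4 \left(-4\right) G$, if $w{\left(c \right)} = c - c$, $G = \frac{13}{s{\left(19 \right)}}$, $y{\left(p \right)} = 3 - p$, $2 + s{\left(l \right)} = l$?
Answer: $\frac{208}{17} \approx 12.235$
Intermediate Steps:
$s{\left(l \right)} = -2 + l$
$G = \frac{13}{17}$ ($G = \frac{13}{-2 + 19} = \frac{13}{17} \approx 0.76471$)
$w{\left(c \right)} = 0$
$w{\left(-3 \right)} + y{\left(L{\left(2 \right)} \right)} 4 \left(-4\right) G = 0 + \left(3 - 4\right) 4 \left(-4\right) \frac{13}{17} = 0 + \left(-1\right) 4 \left(-4\right) \frac{13}{17} = 0 + \left(-4\right) \left(-4\right) \frac{13}{17} = 0 + 16 \cdot \frac{13}{17} = 0 + \frac{208}{17} = \frac{208}{17}$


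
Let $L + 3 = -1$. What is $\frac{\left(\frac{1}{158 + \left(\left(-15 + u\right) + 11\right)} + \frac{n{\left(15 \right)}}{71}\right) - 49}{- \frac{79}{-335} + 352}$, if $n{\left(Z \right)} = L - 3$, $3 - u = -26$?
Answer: $- \frac{213685445}{1533161007} \approx -0.13938$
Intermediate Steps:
$L = -4$ ($L = -3 - 1 = -4$)
$u = 29$ ($u = 3 - -26 = 3 + 26 = 29$)
$n{\left(Z \right)} = -7$ ($n{\left(Z \right)} = -4 - 3 = -7$)
$\frac{\left(\frac{1}{158 + \left(\left(-15 + u\right) + 11\right)} + \frac{n{\left(15 \right)}}{71}\right) - 49}{- \frac{79}{-335} + 352} = \frac{\left(\frac{1}{158 + \left(\left(-15 + 29\right) + 11\right)} - \frac{7}{71}\right) - 49}{- \frac{79}{-335} + 352} = \frac{\left(\frac{1}{158 + \left(14 + 11\right)} - \frac{7}{71}\right) - 49}{\left(-79\right) \left(- \frac{1}{335}\right) + 352} = \frac{\left(\frac{1}{158 + 25} - \frac{7}{71}\right) - 49}{\frac{79}{335} + 352} = \frac{\left(\frac{1}{183} - \frac{7}{71}\right) - 49}{\frac{117999}{335}} = \left(\left(\frac{1}{183} - \frac{7}{71}\right) - 49\right) \frac{335}{117999} = \left(- \frac{1210}{12993} - 49\right) \frac{335}{117999} = \left(- \frac{637867}{12993}\right) \frac{335}{117999} = - \frac{213685445}{1533161007}$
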